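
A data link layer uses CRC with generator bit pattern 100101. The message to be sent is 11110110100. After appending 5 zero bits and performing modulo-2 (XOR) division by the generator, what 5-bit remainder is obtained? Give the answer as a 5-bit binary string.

01111

Append 5 zeros: 1111011010000000. Divide by 100101 (XOR where the leading bit is 1):
  pos 0: 111101 XOR 100101 = 011000
  pos 1: 110001 XOR 100101 = 010100
  pos 2: 101000 XOR 100101 = 001101
  pos 4: 110110 XOR 100101 = 010011
  pos 5: 100110 XOR 100101 = 000011
  pos 9: 110000 XOR 100101 = 010101
  pos 10: 101010 XOR 100101 = 001111
Remainder (last 5 bits) = 01111. This is the CRC / FCS.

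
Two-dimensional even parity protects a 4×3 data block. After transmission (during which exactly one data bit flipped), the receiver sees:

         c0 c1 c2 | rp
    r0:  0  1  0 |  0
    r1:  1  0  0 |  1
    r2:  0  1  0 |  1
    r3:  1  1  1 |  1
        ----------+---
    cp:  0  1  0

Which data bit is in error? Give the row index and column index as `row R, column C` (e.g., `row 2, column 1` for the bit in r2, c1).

Recompute each row's even parity and compare to rp:
  r0: data parity 1, sent rp 0 → mismatch
  r1: data parity 1, sent rp 1 → ok
  r2: data parity 1, sent rp 1 → ok
  r3: data parity 1, sent rp 1 → ok
Recompute each column's even parity and compare to cp:
  c0: data parity 0, sent cp 0 → ok
  c1: data parity 1, sent cp 1 → ok
  c2: data parity 1, sent cp 0 → mismatch
Exactly one row (r0) and one column (c2) fail → the flipped bit is at their intersection.

row 0, column 2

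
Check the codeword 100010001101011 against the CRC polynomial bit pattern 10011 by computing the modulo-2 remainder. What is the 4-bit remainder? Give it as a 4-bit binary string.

1111

Modulo-2 division of 100010001101011 by 10011:
  pos 0: 10001 XOR 10011 = 00010
  pos 3: 10000 XOR 10011 = 00011
  pos 6: 11110 XOR 10011 = 01101
  pos 7: 11011 XOR 10011 = 01000
  pos 8: 10000 XOR 10011 = 00011
Remainder = 1111 (nonzero — an error is detected).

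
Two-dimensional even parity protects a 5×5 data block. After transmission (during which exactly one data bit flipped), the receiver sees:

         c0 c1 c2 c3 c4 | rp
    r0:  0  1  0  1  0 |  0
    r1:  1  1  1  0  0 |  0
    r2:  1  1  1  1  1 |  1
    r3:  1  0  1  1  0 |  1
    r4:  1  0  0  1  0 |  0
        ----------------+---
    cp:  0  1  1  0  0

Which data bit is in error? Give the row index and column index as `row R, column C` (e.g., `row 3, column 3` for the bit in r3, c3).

Recompute each row's even parity and compare to rp:
  r0: data parity 0, sent rp 0 → ok
  r1: data parity 1, sent rp 0 → mismatch
  r2: data parity 1, sent rp 1 → ok
  r3: data parity 1, sent rp 1 → ok
  r4: data parity 0, sent rp 0 → ok
Recompute each column's even parity and compare to cp:
  c0: data parity 0, sent cp 0 → ok
  c1: data parity 1, sent cp 1 → ok
  c2: data parity 1, sent cp 1 → ok
  c3: data parity 0, sent cp 0 → ok
  c4: data parity 1, sent cp 0 → mismatch
Exactly one row (r1) and one column (c4) fail → the flipped bit is at their intersection.

row 1, column 4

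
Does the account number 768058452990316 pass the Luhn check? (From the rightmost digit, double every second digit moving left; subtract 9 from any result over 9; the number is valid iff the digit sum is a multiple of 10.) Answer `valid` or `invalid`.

From the right, keep odd positions and double even positions (subtract 9 from any doubled value over 9):
  doubled (positions 2,4,...): 2 0 9 1 7 0 3 → sum 22
  kept (positions 1,3,...): 6 3 9 2 4 5 8 7 → sum 44
Total = 66.
66 mod 10 = 6, so the number is invalid.

invalid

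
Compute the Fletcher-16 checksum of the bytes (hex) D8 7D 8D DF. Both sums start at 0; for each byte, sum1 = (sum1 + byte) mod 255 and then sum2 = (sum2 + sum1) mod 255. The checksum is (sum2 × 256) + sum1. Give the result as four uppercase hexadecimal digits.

D6C3

Running sums (mod 255):
  after byte 0 (D8): sum1=216, sum2=216
  after byte 1 (7D): sum1=86, sum2=47
  after byte 2 (8D): sum1=227, sum2=19
  after byte 3 (DF): sum1=195, sum2=214
Checksum = sum2·256 + sum1 = 214·256 + 195 = 54979 = 0xD6C3.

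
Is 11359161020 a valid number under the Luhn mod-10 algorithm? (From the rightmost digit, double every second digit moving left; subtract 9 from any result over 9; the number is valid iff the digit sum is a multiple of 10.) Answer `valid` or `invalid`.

valid

From the right, keep odd positions and double even positions (subtract 9 from any doubled value over 9):
  doubled (positions 2,4,...): 4 2 2 1 2 → sum 11
  kept (positions 1,3,...): 0 0 6 9 3 1 → sum 19
Total = 30.
30 mod 10 = 0, so the number is valid.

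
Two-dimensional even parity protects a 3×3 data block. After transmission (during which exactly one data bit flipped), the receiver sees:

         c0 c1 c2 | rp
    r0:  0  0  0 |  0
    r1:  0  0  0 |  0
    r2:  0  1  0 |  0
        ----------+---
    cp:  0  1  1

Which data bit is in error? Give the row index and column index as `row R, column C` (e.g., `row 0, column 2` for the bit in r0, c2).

Recompute each row's even parity and compare to rp:
  r0: data parity 0, sent rp 0 → ok
  r1: data parity 0, sent rp 0 → ok
  r2: data parity 1, sent rp 0 → mismatch
Recompute each column's even parity and compare to cp:
  c0: data parity 0, sent cp 0 → ok
  c1: data parity 1, sent cp 1 → ok
  c2: data parity 0, sent cp 1 → mismatch
Exactly one row (r2) and one column (c2) fail → the flipped bit is at their intersection.

row 2, column 2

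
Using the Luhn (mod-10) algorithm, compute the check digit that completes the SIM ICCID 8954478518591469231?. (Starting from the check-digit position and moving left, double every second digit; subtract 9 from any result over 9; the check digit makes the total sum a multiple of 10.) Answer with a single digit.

5

Partial digits right→left: 1 3 2 9 6 4 1 9 5 8 1 5 8 7 4 4 5 9 8
Double every second digit counting from the check-digit position (so the 1st, 3rd, 5th, ... of the partial from the right).
  doubled (with −9 where >9): 2 4 3 2 1 2 7 8 1 7 → sum 37
  kept as-is: 3 9 4 9 8 5 7 4 9 → sum 58
Total = 37 + 58 = 95.
Check digit = (10 − (95 mod 10)) mod 10 = 5.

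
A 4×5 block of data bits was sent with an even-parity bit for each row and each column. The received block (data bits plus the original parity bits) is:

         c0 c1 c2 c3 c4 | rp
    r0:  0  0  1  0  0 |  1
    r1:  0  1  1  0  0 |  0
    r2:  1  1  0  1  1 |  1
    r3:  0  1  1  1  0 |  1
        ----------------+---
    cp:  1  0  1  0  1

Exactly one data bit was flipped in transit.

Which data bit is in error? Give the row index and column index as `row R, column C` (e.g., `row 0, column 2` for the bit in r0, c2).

row 2, column 1

Recompute each row's even parity and compare to rp:
  r0: data parity 1, sent rp 1 → ok
  r1: data parity 0, sent rp 0 → ok
  r2: data parity 0, sent rp 1 → mismatch
  r3: data parity 1, sent rp 1 → ok
Recompute each column's even parity and compare to cp:
  c0: data parity 1, sent cp 1 → ok
  c1: data parity 1, sent cp 0 → mismatch
  c2: data parity 1, sent cp 1 → ok
  c3: data parity 0, sent cp 0 → ok
  c4: data parity 1, sent cp 1 → ok
Exactly one row (r2) and one column (c1) fail → the flipped bit is at their intersection.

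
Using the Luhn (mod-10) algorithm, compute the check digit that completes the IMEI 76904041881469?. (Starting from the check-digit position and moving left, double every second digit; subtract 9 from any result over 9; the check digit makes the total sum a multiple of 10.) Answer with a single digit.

Partial digits right→left: 9 6 4 1 8 8 1 4 0 4 0 9 6 7
Double every second digit counting from the check-digit position (so the 1st, 3rd, 5th, ... of the partial from the right).
  doubled (with −9 where >9): 9 8 7 2 0 0 3 → sum 29
  kept as-is: 6 1 8 4 4 9 7 → sum 39
Total = 29 + 39 = 68.
Check digit = (10 − (68 mod 10)) mod 10 = 2.

2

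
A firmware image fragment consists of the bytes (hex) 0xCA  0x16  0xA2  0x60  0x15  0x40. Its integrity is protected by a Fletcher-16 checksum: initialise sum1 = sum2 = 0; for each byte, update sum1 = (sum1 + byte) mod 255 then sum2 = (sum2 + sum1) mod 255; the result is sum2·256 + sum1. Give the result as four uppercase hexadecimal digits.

Running sums (mod 255):
  after byte 0 (0xCA): sum1=202, sum2=202
  after byte 1 (0x16): sum1=224, sum2=171
  after byte 2 (0xA2): sum1=131, sum2=47
  after byte 3 (0x60): sum1=227, sum2=19
  after byte 4 (0x15): sum1=248, sum2=12
  after byte 5 (0x40): sum1=57, sum2=69
Checksum = sum2·256 + sum1 = 69·256 + 57 = 17721 = 0x4539.

4539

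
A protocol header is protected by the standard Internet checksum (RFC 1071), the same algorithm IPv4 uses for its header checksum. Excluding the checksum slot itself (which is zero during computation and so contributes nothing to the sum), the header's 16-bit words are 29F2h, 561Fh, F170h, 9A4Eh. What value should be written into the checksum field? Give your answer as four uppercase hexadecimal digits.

F42E

One's-complement addition (fold any carry out of bit 15 back into bit 0):
  0x29F2 + 0x561F = 0x08011
  0x8011 + 0xF170 = 0x17181 → wrap carry → 0x7182
  0x7182 + 0x9A4E = 0x10BD0 → wrap carry → 0x0BD1
One's-complement sum = 0x0BD1.
Checksum = ~0x0BD1 & 0xFFFF = 0xF42E.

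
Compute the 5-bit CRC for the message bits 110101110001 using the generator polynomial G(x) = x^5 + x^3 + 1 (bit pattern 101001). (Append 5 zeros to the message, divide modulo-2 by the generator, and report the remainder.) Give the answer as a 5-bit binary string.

10111

Append 5 zeros: 11010111000100000. Divide by 101001 (XOR where the leading bit is 1):
  pos 0: 110101 XOR 101001 = 011100
  pos 1: 111001 XOR 101001 = 010000
  pos 2: 100001 XOR 101001 = 001000
  pos 4: 100000 XOR 101001 = 001001
  pos 6: 100101 XOR 101001 = 001100
  pos 8: 110000 XOR 101001 = 011001
  pos 9: 110010 XOR 101001 = 011011
  pos 10: 110110 XOR 101001 = 011111
  pos 11: 111110 XOR 101001 = 010111
Remainder (last 5 bits) = 10111. This is the CRC / FCS.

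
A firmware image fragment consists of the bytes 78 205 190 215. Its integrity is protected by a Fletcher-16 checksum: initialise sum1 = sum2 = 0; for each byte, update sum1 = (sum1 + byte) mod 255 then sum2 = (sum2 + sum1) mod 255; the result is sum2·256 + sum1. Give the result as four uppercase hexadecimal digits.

Running sums (mod 255):
  after byte 0 (78): sum1=78, sum2=78
  after byte 1 (205): sum1=28, sum2=106
  after byte 2 (190): sum1=218, sum2=69
  after byte 3 (215): sum1=178, sum2=247
Checksum = sum2·256 + sum1 = 247·256 + 178 = 63410 = 0xF7B2.

F7B2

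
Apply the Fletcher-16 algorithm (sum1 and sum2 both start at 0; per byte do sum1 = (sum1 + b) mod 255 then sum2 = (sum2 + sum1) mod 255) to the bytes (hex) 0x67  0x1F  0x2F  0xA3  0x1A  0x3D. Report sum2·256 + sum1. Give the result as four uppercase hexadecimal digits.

21B0

Running sums (mod 255):
  after byte 0 (0x67): sum1=103, sum2=103
  after byte 1 (0x1F): sum1=134, sum2=237
  after byte 2 (0x2F): sum1=181, sum2=163
  after byte 3 (0xA3): sum1=89, sum2=252
  after byte 4 (0x1A): sum1=115, sum2=112
  after byte 5 (0x3D): sum1=176, sum2=33
Checksum = sum2·256 + sum1 = 33·256 + 176 = 8624 = 0x21B0.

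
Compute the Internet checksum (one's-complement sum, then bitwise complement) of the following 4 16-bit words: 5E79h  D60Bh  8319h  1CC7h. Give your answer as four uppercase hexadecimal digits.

One's-complement addition (fold any carry out of bit 15 back into bit 0):
  0x5E79 + 0xD60B = 0x13484 → wrap carry → 0x3485
  0x3485 + 0x8319 = 0x0B79E
  0xB79E + 0x1CC7 = 0x0D465
One's-complement sum = 0xD465.
Checksum = ~0xD465 & 0xFFFF = 0x2B9A.

2B9A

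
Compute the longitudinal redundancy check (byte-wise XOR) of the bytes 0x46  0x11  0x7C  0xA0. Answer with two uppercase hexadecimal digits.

XOR the bytes together:
  start with 0x46
  0x46 ⊕ 0x11 = 0x57
  0x57 ⊕ 0x7C = 0x2B
  0x2B ⊕ 0xA0 = 0x8B

8B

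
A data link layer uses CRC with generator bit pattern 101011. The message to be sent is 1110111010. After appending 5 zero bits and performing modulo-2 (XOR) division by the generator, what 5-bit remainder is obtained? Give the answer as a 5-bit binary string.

00111

Append 5 zeros: 111011101000000. Divide by 101011 (XOR where the leading bit is 1):
  pos 0: 111011 XOR 101011 = 010000
  pos 1: 100001 XOR 101011 = 001010
  pos 3: 101001 XOR 101011 = 000010
  pos 7: 100000 XOR 101011 = 001011
  pos 9: 101100 XOR 101011 = 000111
Remainder (last 5 bits) = 00111. This is the CRC / FCS.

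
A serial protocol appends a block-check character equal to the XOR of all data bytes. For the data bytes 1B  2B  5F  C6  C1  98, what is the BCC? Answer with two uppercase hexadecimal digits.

XOR the bytes together:
  start with 0x1B
  0x1B ⊕ 0x2B = 0x30
  0x30 ⊕ 0x5F = 0x6F
  0x6F ⊕ 0xC6 = 0xA9
  0xA9 ⊕ 0xC1 = 0x68
  0x68 ⊕ 0x98 = 0xF0

F0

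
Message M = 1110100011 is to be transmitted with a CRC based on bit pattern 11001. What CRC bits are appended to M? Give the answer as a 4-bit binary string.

Append 4 zeros: 11101000110000. Divide by 11001 (XOR where the leading bit is 1):
  pos 0: 11101 XOR 11001 = 00100
  pos 2: 10000 XOR 11001 = 01001
  pos 3: 10010 XOR 11001 = 01011
  pos 4: 10111 XOR 11001 = 01110
  pos 5: 11101 XOR 11001 = 00100
  pos 7: 10000 XOR 11001 = 01001
  pos 8: 10010 XOR 11001 = 01011
  pos 9: 10110 XOR 11001 = 01111
Remainder (last 4 bits) = 1111. This is the CRC / FCS.

1111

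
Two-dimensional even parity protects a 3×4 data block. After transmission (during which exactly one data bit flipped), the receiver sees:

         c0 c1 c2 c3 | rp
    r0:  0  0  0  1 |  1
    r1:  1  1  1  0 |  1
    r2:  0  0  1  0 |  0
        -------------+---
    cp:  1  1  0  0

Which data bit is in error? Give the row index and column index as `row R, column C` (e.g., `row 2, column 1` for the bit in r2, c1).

Recompute each row's even parity and compare to rp:
  r0: data parity 1, sent rp 1 → ok
  r1: data parity 1, sent rp 1 → ok
  r2: data parity 1, sent rp 0 → mismatch
Recompute each column's even parity and compare to cp:
  c0: data parity 1, sent cp 1 → ok
  c1: data parity 1, sent cp 1 → ok
  c2: data parity 0, sent cp 0 → ok
  c3: data parity 1, sent cp 0 → mismatch
Exactly one row (r2) and one column (c3) fail → the flipped bit is at their intersection.

row 2, column 3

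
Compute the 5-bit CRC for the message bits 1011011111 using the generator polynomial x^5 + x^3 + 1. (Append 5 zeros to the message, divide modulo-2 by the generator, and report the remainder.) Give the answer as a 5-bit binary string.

Append 5 zeros: 101101111100000. Divide by 101001 (XOR where the leading bit is 1):
  pos 0: 101101 XOR 101001 = 000100
  pos 3: 100111 XOR 101001 = 001110
  pos 5: 111010 XOR 101001 = 010011
  pos 6: 100110 XOR 101001 = 001111
  pos 8: 111100 XOR 101001 = 010101
  pos 9: 101010 XOR 101001 = 000011
Remainder (last 5 bits) = 00011. This is the CRC / FCS.

00011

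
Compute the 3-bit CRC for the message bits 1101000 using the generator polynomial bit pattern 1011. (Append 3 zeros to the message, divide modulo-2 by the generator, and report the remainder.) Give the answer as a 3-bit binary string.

Append 3 zeros: 1101000000. Divide by 1011 (XOR where the leading bit is 1):
  pos 0: 1101 XOR 1011 = 0110
  pos 1: 1100 XOR 1011 = 0111
  pos 2: 1110 XOR 1011 = 0101
  pos 3: 1010 XOR 1011 = 0001
  pos 6: 1000 XOR 1011 = 0011
Remainder (last 3 bits) = 011. This is the CRC / FCS.

011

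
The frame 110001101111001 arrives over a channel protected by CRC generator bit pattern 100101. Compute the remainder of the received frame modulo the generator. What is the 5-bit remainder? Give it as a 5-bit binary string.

Modulo-2 division of 110001101111001 by 100101:
  pos 0: 110001 XOR 100101 = 010100
  pos 1: 101001 XOR 100101 = 001100
  pos 3: 110001 XOR 100101 = 010100
  pos 4: 101001 XOR 100101 = 001100
  pos 6: 110011 XOR 100101 = 010110
  pos 7: 101100 XOR 100101 = 001001
  pos 9: 100101 XOR 100101 = 000000
Remainder = 00000 (zero — the frame passes the CRC check).

00000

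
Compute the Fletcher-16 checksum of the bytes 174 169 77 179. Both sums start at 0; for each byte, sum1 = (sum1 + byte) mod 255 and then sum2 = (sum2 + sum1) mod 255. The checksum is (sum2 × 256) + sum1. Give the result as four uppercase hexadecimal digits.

Running sums (mod 255):
  after byte 0 (174): sum1=174, sum2=174
  after byte 1 (169): sum1=88, sum2=7
  after byte 2 (77): sum1=165, sum2=172
  after byte 3 (179): sum1=89, sum2=6
Checksum = sum2·256 + sum1 = 6·256 + 89 = 1625 = 0x0659.

0659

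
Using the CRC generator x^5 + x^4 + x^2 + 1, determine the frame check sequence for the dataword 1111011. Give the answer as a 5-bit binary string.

01100

Append 5 zeros: 111101100000. Divide by 110101 (XOR where the leading bit is 1):
  pos 0: 111101 XOR 110101 = 001000
  pos 2: 100010 XOR 110101 = 010111
  pos 3: 101110 XOR 110101 = 011011
  pos 4: 110110 XOR 110101 = 000011
Remainder (last 5 bits) = 01100. This is the CRC / FCS.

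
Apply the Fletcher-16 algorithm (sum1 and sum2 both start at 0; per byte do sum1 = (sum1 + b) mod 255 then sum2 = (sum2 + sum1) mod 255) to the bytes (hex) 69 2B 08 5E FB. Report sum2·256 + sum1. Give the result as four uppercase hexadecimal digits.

8CF6

Running sums (mod 255):
  after byte 0 (69): sum1=105, sum2=105
  after byte 1 (2B): sum1=148, sum2=253
  after byte 2 (08): sum1=156, sum2=154
  after byte 3 (5E): sum1=250, sum2=149
  after byte 4 (FB): sum1=246, sum2=140
Checksum = sum2·256 + sum1 = 140·256 + 246 = 36086 = 0x8CF6.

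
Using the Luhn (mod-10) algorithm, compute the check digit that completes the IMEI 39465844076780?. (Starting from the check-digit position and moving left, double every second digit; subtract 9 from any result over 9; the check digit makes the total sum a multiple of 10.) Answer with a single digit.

Partial digits right→left: 0 8 7 6 7 0 4 4 8 5 6 4 9 3
Double every second digit counting from the check-digit position (so the 1st, 3rd, 5th, ... of the partial from the right).
  doubled (with −9 where >9): 0 5 5 8 7 3 9 → sum 37
  kept as-is: 8 6 0 4 5 4 3 → sum 30
Total = 37 + 30 = 67.
Check digit = (10 − (67 mod 10)) mod 10 = 3.

3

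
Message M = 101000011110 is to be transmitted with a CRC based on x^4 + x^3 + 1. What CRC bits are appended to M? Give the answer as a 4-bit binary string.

1010

Append 4 zeros: 1010000111100000. Divide by 11001 (XOR where the leading bit is 1):
  pos 0: 10100 XOR 11001 = 01101
  pos 1: 11010 XOR 11001 = 00011
  pos 4: 11011 XOR 11001 = 00010
  pos 7: 10110 XOR 11001 = 01111
  pos 8: 11110 XOR 11001 = 00111
  pos 10: 11100 XOR 11001 = 00101
Remainder (last 4 bits) = 1010. This is the CRC / FCS.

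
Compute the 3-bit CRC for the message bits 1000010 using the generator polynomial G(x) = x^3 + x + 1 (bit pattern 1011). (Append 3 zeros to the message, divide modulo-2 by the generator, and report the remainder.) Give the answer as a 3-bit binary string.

010

Append 3 zeros: 1000010000. Divide by 1011 (XOR where the leading bit is 1):
  pos 0: 1000 XOR 1011 = 0011
  pos 2: 1101 XOR 1011 = 0110
  pos 3: 1100 XOR 1011 = 0111
  pos 4: 1110 XOR 1011 = 0101
  pos 5: 1010 XOR 1011 = 0001
Remainder (last 3 bits) = 010. This is the CRC / FCS.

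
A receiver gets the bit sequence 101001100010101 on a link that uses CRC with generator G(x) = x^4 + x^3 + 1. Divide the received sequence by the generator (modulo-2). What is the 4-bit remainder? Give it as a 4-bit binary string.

1000

Modulo-2 division of 101001100010101 by 11001:
  pos 0: 10100 XOR 11001 = 01101
  pos 1: 11011 XOR 11001 = 00010
  pos 4: 10100 XOR 11001 = 01101
  pos 5: 11010 XOR 11001 = 00011
  pos 8: 11101 XOR 11001 = 00100
  pos 10: 10001 XOR 11001 = 01000
Remainder = 1000 (nonzero — an error is detected).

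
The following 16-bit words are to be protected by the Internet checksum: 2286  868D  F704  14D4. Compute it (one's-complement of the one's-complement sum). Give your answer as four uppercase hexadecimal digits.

One's-complement addition (fold any carry out of bit 15 back into bit 0):
  0x2286 + 0x868D = 0x0A913
  0xA913 + 0xF704 = 0x1A017 → wrap carry → 0xA018
  0xA018 + 0x14D4 = 0x0B4EC
One's-complement sum = 0xB4EC.
Checksum = ~0xB4EC & 0xFFFF = 0x4B13.

4B13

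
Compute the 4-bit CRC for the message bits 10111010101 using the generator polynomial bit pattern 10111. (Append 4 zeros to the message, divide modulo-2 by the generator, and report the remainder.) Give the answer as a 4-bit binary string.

1110

Append 4 zeros: 101110101010000. Divide by 10111 (XOR where the leading bit is 1):
  pos 0: 10111 XOR 10111 = 00000
  pos 6: 10101 XOR 10111 = 00010
  pos 9: 10000 XOR 10111 = 00111
Remainder (last 4 bits) = 1110. This is the CRC / FCS.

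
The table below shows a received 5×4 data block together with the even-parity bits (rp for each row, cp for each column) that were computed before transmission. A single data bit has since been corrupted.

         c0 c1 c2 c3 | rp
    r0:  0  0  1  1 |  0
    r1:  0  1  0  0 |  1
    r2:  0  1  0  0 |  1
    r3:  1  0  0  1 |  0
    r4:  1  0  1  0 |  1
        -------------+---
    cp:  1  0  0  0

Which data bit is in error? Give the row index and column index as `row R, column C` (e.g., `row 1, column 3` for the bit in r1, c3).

row 4, column 0

Recompute each row's even parity and compare to rp:
  r0: data parity 0, sent rp 0 → ok
  r1: data parity 1, sent rp 1 → ok
  r2: data parity 1, sent rp 1 → ok
  r3: data parity 0, sent rp 0 → ok
  r4: data parity 0, sent rp 1 → mismatch
Recompute each column's even parity and compare to cp:
  c0: data parity 0, sent cp 1 → mismatch
  c1: data parity 0, sent cp 0 → ok
  c2: data parity 0, sent cp 0 → ok
  c3: data parity 0, sent cp 0 → ok
Exactly one row (r4) and one column (c0) fail → the flipped bit is at their intersection.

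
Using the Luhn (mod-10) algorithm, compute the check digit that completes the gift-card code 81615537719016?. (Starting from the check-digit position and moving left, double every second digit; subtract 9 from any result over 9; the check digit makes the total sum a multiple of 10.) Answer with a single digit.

6

Partial digits right→left: 6 1 0 9 1 7 7 3 5 5 1 6 1 8
Double every second digit counting from the check-digit position (so the 1st, 3rd, 5th, ... of the partial from the right).
  doubled (with −9 where >9): 3 0 2 5 1 2 2 → sum 15
  kept as-is: 1 9 7 3 5 6 8 → sum 39
Total = 15 + 39 = 54.
Check digit = (10 − (54 mod 10)) mod 10 = 6.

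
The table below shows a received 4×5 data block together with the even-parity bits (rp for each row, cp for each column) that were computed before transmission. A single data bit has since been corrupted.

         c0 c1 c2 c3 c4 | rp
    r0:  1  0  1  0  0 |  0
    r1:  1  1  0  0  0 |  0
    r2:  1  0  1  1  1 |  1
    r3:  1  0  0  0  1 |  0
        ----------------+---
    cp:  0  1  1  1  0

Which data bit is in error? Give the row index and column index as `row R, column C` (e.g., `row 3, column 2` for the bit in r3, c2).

row 2, column 2

Recompute each row's even parity and compare to rp:
  r0: data parity 0, sent rp 0 → ok
  r1: data parity 0, sent rp 0 → ok
  r2: data parity 0, sent rp 1 → mismatch
  r3: data parity 0, sent rp 0 → ok
Recompute each column's even parity and compare to cp:
  c0: data parity 0, sent cp 0 → ok
  c1: data parity 1, sent cp 1 → ok
  c2: data parity 0, sent cp 1 → mismatch
  c3: data parity 1, sent cp 1 → ok
  c4: data parity 0, sent cp 0 → ok
Exactly one row (r2) and one column (c2) fail → the flipped bit is at their intersection.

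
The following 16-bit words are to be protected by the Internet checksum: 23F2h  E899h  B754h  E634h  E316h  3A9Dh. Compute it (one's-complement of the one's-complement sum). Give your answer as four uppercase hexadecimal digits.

One's-complement addition (fold any carry out of bit 15 back into bit 0):
  0x23F2 + 0xE899 = 0x10C8B → wrap carry → 0x0C8C
  0x0C8C + 0xB754 = 0x0C3E0
  0xC3E0 + 0xE634 = 0x1AA14 → wrap carry → 0xAA15
  0xAA15 + 0xE316 = 0x18D2B → wrap carry → 0x8D2C
  0x8D2C + 0x3A9D = 0x0C7C9
One's-complement sum = 0xC7C9.
Checksum = ~0xC7C9 & 0xFFFF = 0x3836.

3836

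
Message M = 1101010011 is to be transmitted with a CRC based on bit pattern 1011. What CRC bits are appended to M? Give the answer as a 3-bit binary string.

001

Append 3 zeros: 1101010011000. Divide by 1011 (XOR where the leading bit is 1):
  pos 0: 1101 XOR 1011 = 0110
  pos 1: 1100 XOR 1011 = 0111
  pos 2: 1111 XOR 1011 = 0100
  pos 3: 1000 XOR 1011 = 0011
  pos 5: 1101 XOR 1011 = 0110
  pos 6: 1101 XOR 1011 = 0110
  pos 7: 1100 XOR 1011 = 0111
  pos 8: 1110 XOR 1011 = 0101
  pos 9: 1010 XOR 1011 = 0001
Remainder (last 3 bits) = 001. This is the CRC / FCS.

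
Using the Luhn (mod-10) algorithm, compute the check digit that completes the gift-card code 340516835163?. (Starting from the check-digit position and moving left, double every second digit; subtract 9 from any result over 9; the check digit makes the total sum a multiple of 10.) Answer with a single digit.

Partial digits right→left: 3 6 1 5 3 8 6 1 5 0 4 3
Double every second digit counting from the check-digit position (so the 1st, 3rd, 5th, ... of the partial from the right).
  doubled (with −9 where >9): 6 2 6 3 1 8 → sum 26
  kept as-is: 6 5 8 1 0 3 → sum 23
Total = 26 + 23 = 49.
Check digit = (10 − (49 mod 10)) mod 10 = 1.

1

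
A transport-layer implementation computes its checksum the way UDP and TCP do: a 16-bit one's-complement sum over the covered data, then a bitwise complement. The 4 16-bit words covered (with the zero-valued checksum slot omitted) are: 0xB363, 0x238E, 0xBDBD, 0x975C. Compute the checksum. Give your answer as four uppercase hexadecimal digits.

One's-complement addition (fold any carry out of bit 15 back into bit 0):
  0xB363 + 0x238E = 0x0D6F1
  0xD6F1 + 0xBDBD = 0x194AE → wrap carry → 0x94AF
  0x94AF + 0x975C = 0x12C0B → wrap carry → 0x2C0C
One's-complement sum = 0x2C0C.
Checksum = ~0x2C0C & 0xFFFF = 0xD3F3.

D3F3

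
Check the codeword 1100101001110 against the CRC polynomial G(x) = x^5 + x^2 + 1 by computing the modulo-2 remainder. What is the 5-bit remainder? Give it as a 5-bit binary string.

Modulo-2 division of 1100101001110 by 100101:
  pos 0: 110010 XOR 100101 = 010111
  pos 1: 101111 XOR 100101 = 001010
  pos 3: 101000 XOR 100101 = 001101
  pos 5: 110111 XOR 100101 = 010010
  pos 6: 100101 XOR 100101 = 000000
Remainder = 00000 (zero — the frame passes the CRC check).

00000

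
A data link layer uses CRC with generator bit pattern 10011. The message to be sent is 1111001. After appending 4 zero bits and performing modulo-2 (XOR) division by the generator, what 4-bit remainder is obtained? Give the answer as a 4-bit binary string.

0000

Append 4 zeros: 11110010000. Divide by 10011 (XOR where the leading bit is 1):
  pos 0: 11110 XOR 10011 = 01101
  pos 1: 11010 XOR 10011 = 01001
  pos 2: 10011 XOR 10011 = 00000
Remainder (last 4 bits) = 0000. This is the CRC / FCS.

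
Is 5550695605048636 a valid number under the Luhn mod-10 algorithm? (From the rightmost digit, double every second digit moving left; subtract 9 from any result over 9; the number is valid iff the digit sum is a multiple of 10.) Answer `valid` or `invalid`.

From the right, keep odd positions and double even positions (subtract 9 from any doubled value over 9):
  doubled (positions 2,4,...): 6 7 0 0 1 3 1 1 → sum 19
  kept (positions 1,3,...): 6 6 4 5 6 9 0 5 → sum 41
Total = 60.
60 mod 10 = 0, so the number is valid.

valid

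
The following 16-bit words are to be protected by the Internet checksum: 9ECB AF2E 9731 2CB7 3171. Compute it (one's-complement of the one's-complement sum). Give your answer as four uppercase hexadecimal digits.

BCAB

One's-complement addition (fold any carry out of bit 15 back into bit 0):
  0x9ECB + 0xAF2E = 0x14DF9 → wrap carry → 0x4DFA
  0x4DFA + 0x9731 = 0x0E52B
  0xE52B + 0x2CB7 = 0x111E2 → wrap carry → 0x11E3
  0x11E3 + 0x3171 = 0x04354
One's-complement sum = 0x4354.
Checksum = ~0x4354 & 0xFFFF = 0xBCAB.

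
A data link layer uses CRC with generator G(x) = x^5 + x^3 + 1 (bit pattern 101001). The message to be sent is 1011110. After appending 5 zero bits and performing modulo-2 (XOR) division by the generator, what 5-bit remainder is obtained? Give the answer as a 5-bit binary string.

10111

Append 5 zeros: 101111000000. Divide by 101001 (XOR where the leading bit is 1):
  pos 0: 101111 XOR 101001 = 000110
  pos 3: 110000 XOR 101001 = 011001
  pos 4: 110010 XOR 101001 = 011011
  pos 5: 110110 XOR 101001 = 011111
  pos 6: 111110 XOR 101001 = 010111
Remainder (last 5 bits) = 10111. This is the CRC / FCS.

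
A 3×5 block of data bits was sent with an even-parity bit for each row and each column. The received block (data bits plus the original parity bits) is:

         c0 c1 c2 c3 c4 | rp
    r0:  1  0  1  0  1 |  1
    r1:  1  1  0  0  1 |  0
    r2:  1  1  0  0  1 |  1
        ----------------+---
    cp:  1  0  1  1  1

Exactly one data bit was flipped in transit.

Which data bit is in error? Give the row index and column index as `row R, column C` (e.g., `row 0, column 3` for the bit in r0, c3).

row 1, column 3

Recompute each row's even parity and compare to rp:
  r0: data parity 1, sent rp 1 → ok
  r1: data parity 1, sent rp 0 → mismatch
  r2: data parity 1, sent rp 1 → ok
Recompute each column's even parity and compare to cp:
  c0: data parity 1, sent cp 1 → ok
  c1: data parity 0, sent cp 0 → ok
  c2: data parity 1, sent cp 1 → ok
  c3: data parity 0, sent cp 1 → mismatch
  c4: data parity 1, sent cp 1 → ok
Exactly one row (r1) and one column (c3) fail → the flipped bit is at their intersection.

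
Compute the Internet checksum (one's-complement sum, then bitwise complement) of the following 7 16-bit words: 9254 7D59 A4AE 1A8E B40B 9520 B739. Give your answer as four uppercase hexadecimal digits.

One's-complement addition (fold any carry out of bit 15 back into bit 0):
  0x9254 + 0x7D59 = 0x10FAD → wrap carry → 0x0FAE
  0x0FAE + 0xA4AE = 0x0B45C
  0xB45C + 0x1A8E = 0x0CEEA
  0xCEEA + 0xB40B = 0x182F5 → wrap carry → 0x82F6
  0x82F6 + 0x9520 = 0x11816 → wrap carry → 0x1817
  0x1817 + 0xB739 = 0x0CF50
One's-complement sum = 0xCF50.
Checksum = ~0xCF50 & 0xFFFF = 0x30AF.

30AF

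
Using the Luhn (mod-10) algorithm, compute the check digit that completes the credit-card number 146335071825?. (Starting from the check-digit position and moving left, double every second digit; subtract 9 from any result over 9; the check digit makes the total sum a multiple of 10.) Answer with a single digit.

Partial digits right→left: 5 2 8 1 7 0 5 3 3 6 4 1
Double every second digit counting from the check-digit position (so the 1st, 3rd, 5th, ... of the partial from the right).
  doubled (with −9 where >9): 1 7 5 1 6 8 → sum 28
  kept as-is: 2 1 0 3 6 1 → sum 13
Total = 28 + 13 = 41.
Check digit = (10 − (41 mod 10)) mod 10 = 9.

9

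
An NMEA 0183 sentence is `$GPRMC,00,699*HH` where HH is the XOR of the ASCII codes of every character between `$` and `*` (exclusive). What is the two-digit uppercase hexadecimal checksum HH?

7D

XOR the ASCII codes of the payload characters:
  'G' = 0x47 → acc = 0x47
  'P' = 0x50 → acc = 0x17
  'R' = 0x52 → acc = 0x45
  'M' = 0x4D → acc = 0x08
  'C' = 0x43 → acc = 0x4B
  ',' = 0x2C → acc = 0x67
  '0' = 0x30 → acc = 0x57
  '0' = 0x30 → acc = 0x67
  ',' = 0x2C → acc = 0x4B
  '6' = 0x36 → acc = 0x7D
  '9' = 0x39 → acc = 0x44
  '9' = 0x39 → acc = 0x7D
Checksum = 0x7D.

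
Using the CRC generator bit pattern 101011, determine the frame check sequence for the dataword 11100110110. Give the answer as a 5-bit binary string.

Append 5 zeros: 1110011011000000. Divide by 101011 (XOR where the leading bit is 1):
  pos 0: 111001 XOR 101011 = 010010
  pos 1: 100101 XOR 101011 = 001110
  pos 3: 111001 XOR 101011 = 010010
  pos 4: 100101 XOR 101011 = 001110
  pos 6: 111000 XOR 101011 = 010011
  pos 7: 100110 XOR 101011 = 001101
  pos 9: 110100 XOR 101011 = 011111
  pos 10: 111110 XOR 101011 = 010101
Remainder (last 5 bits) = 10101. This is the CRC / FCS.

10101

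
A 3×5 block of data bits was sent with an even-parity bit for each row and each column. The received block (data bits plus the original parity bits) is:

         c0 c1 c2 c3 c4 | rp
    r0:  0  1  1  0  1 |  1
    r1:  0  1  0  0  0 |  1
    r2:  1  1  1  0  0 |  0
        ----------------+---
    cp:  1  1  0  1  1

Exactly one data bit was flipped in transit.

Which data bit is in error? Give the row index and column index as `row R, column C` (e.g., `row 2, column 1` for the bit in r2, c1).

Recompute each row's even parity and compare to rp:
  r0: data parity 1, sent rp 1 → ok
  r1: data parity 1, sent rp 1 → ok
  r2: data parity 1, sent rp 0 → mismatch
Recompute each column's even parity and compare to cp:
  c0: data parity 1, sent cp 1 → ok
  c1: data parity 1, sent cp 1 → ok
  c2: data parity 0, sent cp 0 → ok
  c3: data parity 0, sent cp 1 → mismatch
  c4: data parity 1, sent cp 1 → ok
Exactly one row (r2) and one column (c3) fail → the flipped bit is at their intersection.

row 2, column 3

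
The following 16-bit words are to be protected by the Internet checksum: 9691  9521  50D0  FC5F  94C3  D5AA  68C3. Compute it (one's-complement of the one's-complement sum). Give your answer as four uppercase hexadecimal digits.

One's-complement addition (fold any carry out of bit 15 back into bit 0):
  0x9691 + 0x9521 = 0x12BB2 → wrap carry → 0x2BB3
  0x2BB3 + 0x50D0 = 0x07C83
  0x7C83 + 0xFC5F = 0x178E2 → wrap carry → 0x78E3
  0x78E3 + 0x94C3 = 0x10DA6 → wrap carry → 0x0DA7
  0x0DA7 + 0xD5AA = 0x0E351
  0xE351 + 0x68C3 = 0x14C14 → wrap carry → 0x4C15
One's-complement sum = 0x4C15.
Checksum = ~0x4C15 & 0xFFFF = 0xB3EA.

B3EA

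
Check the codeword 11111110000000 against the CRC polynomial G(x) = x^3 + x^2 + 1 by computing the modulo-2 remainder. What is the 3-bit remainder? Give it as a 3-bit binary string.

000

Modulo-2 division of 11111110000000 by 1101:
  pos 0: 1111 XOR 1101 = 0010
  pos 2: 1011 XOR 1101 = 0110
  pos 3: 1101 XOR 1101 = 0000
Remainder = 000 (zero — the frame passes the CRC check).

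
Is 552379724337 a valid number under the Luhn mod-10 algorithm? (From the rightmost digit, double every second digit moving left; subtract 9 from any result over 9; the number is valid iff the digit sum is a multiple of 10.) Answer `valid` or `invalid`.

invalid

From the right, keep odd positions and double even positions (subtract 9 from any doubled value over 9):
  doubled (positions 2,4,...): 6 8 5 5 4 1 → sum 29
  kept (positions 1,3,...): 7 3 2 9 3 5 → sum 29
Total = 58.
58 mod 10 = 8, so the number is invalid.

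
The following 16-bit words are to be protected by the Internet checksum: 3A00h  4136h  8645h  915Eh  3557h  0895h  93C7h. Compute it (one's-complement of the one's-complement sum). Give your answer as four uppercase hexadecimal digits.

One's-complement addition (fold any carry out of bit 15 back into bit 0):
  0x3A00 + 0x4136 = 0x07B36
  0x7B36 + 0x8645 = 0x1017B → wrap carry → 0x017C
  0x017C + 0x915E = 0x092DA
  0x92DA + 0x3557 = 0x0C831
  0xC831 + 0x0895 = 0x0D0C6
  0xD0C6 + 0x93C7 = 0x1648D → wrap carry → 0x648E
One's-complement sum = 0x648E.
Checksum = ~0x648E & 0xFFFF = 0x9B71.

9B71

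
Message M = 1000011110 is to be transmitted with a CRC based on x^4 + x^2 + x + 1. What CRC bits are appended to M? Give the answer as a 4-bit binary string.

Append 4 zeros: 10000111100000. Divide by 10111 (XOR where the leading bit is 1):
  pos 0: 10000 XOR 10111 = 00111
  pos 2: 11111 XOR 10111 = 01000
  pos 3: 10001 XOR 10111 = 00110
  pos 5: 11010 XOR 10111 = 01101
  pos 6: 11010 XOR 10111 = 01101
  pos 7: 11010 XOR 10111 = 01101
  pos 8: 11010 XOR 10111 = 01101
  pos 9: 11010 XOR 10111 = 01101
Remainder (last 4 bits) = 1101. This is the CRC / FCS.

1101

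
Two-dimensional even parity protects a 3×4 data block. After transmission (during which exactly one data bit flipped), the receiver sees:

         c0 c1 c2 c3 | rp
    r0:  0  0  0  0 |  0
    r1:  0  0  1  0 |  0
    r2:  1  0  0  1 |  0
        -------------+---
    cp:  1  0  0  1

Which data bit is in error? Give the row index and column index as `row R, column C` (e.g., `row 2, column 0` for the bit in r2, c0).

Recompute each row's even parity and compare to rp:
  r0: data parity 0, sent rp 0 → ok
  r1: data parity 1, sent rp 0 → mismatch
  r2: data parity 0, sent rp 0 → ok
Recompute each column's even parity and compare to cp:
  c0: data parity 1, sent cp 1 → ok
  c1: data parity 0, sent cp 0 → ok
  c2: data parity 1, sent cp 0 → mismatch
  c3: data parity 1, sent cp 1 → ok
Exactly one row (r1) and one column (c2) fail → the flipped bit is at their intersection.

row 1, column 2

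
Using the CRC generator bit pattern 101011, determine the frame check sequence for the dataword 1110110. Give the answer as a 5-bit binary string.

10011

Append 5 zeros: 111011000000. Divide by 101011 (XOR where the leading bit is 1):
  pos 0: 111011 XOR 101011 = 010000
  pos 1: 100000 XOR 101011 = 001011
  pos 3: 101100 XOR 101011 = 000111
  pos 6: 111000 XOR 101011 = 010011
Remainder (last 5 bits) = 10011. This is the CRC / FCS.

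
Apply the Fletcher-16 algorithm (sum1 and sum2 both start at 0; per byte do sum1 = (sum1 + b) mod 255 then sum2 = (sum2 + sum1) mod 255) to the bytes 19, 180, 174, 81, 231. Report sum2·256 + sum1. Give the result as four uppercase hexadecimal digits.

C8AF

Running sums (mod 255):
  after byte 0 (19): sum1=19, sum2=19
  after byte 1 (180): sum1=199, sum2=218
  after byte 2 (174): sum1=118, sum2=81
  after byte 3 (81): sum1=199, sum2=25
  after byte 4 (231): sum1=175, sum2=200
Checksum = sum2·256 + sum1 = 200·256 + 175 = 51375 = 0xC8AF.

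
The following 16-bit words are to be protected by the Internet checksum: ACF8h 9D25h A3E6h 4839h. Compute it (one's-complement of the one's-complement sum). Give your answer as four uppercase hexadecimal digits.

One's-complement addition (fold any carry out of bit 15 back into bit 0):
  0xACF8 + 0x9D25 = 0x14A1D → wrap carry → 0x4A1E
  0x4A1E + 0xA3E6 = 0x0EE04
  0xEE04 + 0x4839 = 0x1363D → wrap carry → 0x363E
One's-complement sum = 0x363E.
Checksum = ~0x363E & 0xFFFF = 0xC9C1.

C9C1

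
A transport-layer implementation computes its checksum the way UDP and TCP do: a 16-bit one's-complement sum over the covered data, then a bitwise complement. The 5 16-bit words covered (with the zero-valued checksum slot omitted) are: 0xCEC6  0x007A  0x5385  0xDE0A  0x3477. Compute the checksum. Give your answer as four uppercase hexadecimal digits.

One's-complement addition (fold any carry out of bit 15 back into bit 0):
  0xCEC6 + 0x007A = 0x0CF40
  0xCF40 + 0x5385 = 0x122C5 → wrap carry → 0x22C6
  0x22C6 + 0xDE0A = 0x100D0 → wrap carry → 0x00D1
  0x00D1 + 0x3477 = 0x03548
One's-complement sum = 0x3548.
Checksum = ~0x3548 & 0xFFFF = 0xCAB7.

CAB7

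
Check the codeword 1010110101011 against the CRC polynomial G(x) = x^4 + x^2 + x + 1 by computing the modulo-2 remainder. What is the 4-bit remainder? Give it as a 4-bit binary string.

Modulo-2 division of 1010110101011 by 10111:
  pos 0: 10101 XOR 10111 = 00010
  pos 3: 10101 XOR 10111 = 00010
  pos 6: 10010 XOR 10111 = 00101
  pos 8: 10111 XOR 10111 = 00000
Remainder = 0000 (zero — the frame passes the CRC check).

0000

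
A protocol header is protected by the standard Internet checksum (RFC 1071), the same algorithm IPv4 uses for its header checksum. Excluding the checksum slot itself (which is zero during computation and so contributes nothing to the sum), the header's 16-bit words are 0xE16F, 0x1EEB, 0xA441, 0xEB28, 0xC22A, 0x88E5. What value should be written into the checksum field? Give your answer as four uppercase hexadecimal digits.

252A

One's-complement addition (fold any carry out of bit 15 back into bit 0):
  0xE16F + 0x1EEB = 0x1005A → wrap carry → 0x005B
  0x005B + 0xA441 = 0x0A49C
  0xA49C + 0xEB28 = 0x18FC4 → wrap carry → 0x8FC5
  0x8FC5 + 0xC22A = 0x151EF → wrap carry → 0x51F0
  0x51F0 + 0x88E5 = 0x0DAD5
One's-complement sum = 0xDAD5.
Checksum = ~0xDAD5 & 0xFFFF = 0x252A.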